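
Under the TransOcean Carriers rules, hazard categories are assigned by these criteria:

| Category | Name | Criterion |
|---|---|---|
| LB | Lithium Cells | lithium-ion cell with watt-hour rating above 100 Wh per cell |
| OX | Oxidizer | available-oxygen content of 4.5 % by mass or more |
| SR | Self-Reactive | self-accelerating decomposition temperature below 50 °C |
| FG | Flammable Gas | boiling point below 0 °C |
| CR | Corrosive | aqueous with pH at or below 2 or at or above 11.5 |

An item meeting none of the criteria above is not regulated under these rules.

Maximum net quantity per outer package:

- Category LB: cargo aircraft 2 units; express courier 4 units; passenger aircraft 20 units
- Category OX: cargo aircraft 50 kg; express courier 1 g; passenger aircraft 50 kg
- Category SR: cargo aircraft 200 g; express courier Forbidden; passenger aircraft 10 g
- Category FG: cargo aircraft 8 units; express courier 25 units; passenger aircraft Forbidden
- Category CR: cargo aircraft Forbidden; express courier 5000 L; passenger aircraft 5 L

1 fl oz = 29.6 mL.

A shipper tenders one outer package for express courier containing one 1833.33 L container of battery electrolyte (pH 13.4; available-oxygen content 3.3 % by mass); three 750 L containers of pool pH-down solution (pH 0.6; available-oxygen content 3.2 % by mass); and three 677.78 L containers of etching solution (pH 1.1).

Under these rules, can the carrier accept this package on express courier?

Battery electrolyte: pH 13.4 ≥ 11.5 → Category CR (Corrosive).
pH 0.6 meets the Category CR criterion (Corrosive), so the pool pH-down solution is Category CR.
The etching solution has pH 1.1, which is ≤ 2, so it is Category CR (Corrosive).
Category CR net quantity: 1833.33 L + (three 750 L containers = 2250 L) + (three 677.78 L containers = 2033.34 L) = 6116.67 L.
6116.67 L > 5000 L (express courier limit, Category CR) — over the limit.

No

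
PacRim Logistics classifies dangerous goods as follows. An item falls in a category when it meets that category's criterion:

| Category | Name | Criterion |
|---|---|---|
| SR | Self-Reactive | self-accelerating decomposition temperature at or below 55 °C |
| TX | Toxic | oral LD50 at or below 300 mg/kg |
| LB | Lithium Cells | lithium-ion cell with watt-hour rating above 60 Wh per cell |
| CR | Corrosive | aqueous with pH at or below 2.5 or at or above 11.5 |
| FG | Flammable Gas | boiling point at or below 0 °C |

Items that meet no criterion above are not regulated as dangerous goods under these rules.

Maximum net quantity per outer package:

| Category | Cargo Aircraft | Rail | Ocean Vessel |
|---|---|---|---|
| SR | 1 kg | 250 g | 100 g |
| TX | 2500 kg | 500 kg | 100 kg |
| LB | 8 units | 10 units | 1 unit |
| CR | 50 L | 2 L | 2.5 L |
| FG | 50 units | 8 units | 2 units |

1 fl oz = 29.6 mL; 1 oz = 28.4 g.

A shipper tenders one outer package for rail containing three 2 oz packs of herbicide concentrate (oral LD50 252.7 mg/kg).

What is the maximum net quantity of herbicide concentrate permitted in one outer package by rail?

Herbicide concentrate: oral LD50 252.7 mg/kg ≤ 300 mg/kg → Category TX (Toxic).
The rail limit for Category TX is 500 kg.

500 kg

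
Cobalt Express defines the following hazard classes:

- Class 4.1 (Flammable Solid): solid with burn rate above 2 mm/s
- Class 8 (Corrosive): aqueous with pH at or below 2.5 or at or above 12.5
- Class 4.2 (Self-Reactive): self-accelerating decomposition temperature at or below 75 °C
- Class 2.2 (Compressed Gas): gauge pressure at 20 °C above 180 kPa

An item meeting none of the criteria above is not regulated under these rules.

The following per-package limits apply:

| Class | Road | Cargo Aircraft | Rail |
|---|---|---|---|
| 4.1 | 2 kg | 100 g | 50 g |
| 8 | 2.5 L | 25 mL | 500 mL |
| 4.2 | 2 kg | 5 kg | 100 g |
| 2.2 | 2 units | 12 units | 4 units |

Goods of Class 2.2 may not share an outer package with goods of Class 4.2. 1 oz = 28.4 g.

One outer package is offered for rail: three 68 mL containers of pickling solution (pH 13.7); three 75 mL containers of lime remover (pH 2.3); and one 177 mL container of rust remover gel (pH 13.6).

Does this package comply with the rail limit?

The pickling solution has pH 13.7, which is ≥ 12.5, so it is Class 8 (Corrosive).
Lime remover: pH 2.3 ≤ 2.5 → Class 8 (Corrosive).
pH 13.6 meets the Class 8 criterion (Corrosive), so the rust remover gel is Class 8.
Class 8 net quantity: (three 68 mL containers = 204 mL) + (three 75 mL containers = 225 mL) + 177 mL = 606 mL.
606 mL exceeds the rail limit of 500 mL for Class 8.

No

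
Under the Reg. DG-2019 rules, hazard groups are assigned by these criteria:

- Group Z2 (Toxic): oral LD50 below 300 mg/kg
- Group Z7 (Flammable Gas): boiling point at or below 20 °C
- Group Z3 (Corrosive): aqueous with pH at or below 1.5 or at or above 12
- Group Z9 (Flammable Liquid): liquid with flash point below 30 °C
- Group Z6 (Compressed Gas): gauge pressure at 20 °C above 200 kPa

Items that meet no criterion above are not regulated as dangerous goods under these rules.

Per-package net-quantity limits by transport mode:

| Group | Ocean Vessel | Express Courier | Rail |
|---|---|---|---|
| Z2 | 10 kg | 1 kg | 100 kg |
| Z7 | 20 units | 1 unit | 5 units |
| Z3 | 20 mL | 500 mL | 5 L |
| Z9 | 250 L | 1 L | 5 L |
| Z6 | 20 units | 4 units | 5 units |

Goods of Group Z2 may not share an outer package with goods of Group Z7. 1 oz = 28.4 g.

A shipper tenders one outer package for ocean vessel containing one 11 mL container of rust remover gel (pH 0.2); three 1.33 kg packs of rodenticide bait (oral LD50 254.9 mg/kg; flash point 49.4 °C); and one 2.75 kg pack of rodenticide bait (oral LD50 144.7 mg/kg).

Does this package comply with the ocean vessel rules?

With pH 0.2 (≤ 1.5), the rust remover gel falls in Group Z3.
Oral LD50 254.9 mg/kg meets the Group Z2 criterion (Toxic), so the rodenticide bait is Group Z2.
Oral LD50 144.7 mg/kg meets the Group Z2 criterion (Toxic), so the rodenticide bait is Group Z2.
Group Z2 net quantity: (three 1.33 kg packs = 3.99 kg) + 2.75 kg = 6.74 kg.
6.74 kg ≤ 10 kg (ocean vessel limit, Group Z2) — within limit.
Group Z3 quantity: 11 mL.
11 mL is within the ocean vessel limit of 20 mL for Group Z3.
The segregation rule (Group Z2 with Group Z7) does not apply to Group Z2 with Group Z3.
Every hazard group is within its ocean vessel limit and no segregation rule is violated.

Yes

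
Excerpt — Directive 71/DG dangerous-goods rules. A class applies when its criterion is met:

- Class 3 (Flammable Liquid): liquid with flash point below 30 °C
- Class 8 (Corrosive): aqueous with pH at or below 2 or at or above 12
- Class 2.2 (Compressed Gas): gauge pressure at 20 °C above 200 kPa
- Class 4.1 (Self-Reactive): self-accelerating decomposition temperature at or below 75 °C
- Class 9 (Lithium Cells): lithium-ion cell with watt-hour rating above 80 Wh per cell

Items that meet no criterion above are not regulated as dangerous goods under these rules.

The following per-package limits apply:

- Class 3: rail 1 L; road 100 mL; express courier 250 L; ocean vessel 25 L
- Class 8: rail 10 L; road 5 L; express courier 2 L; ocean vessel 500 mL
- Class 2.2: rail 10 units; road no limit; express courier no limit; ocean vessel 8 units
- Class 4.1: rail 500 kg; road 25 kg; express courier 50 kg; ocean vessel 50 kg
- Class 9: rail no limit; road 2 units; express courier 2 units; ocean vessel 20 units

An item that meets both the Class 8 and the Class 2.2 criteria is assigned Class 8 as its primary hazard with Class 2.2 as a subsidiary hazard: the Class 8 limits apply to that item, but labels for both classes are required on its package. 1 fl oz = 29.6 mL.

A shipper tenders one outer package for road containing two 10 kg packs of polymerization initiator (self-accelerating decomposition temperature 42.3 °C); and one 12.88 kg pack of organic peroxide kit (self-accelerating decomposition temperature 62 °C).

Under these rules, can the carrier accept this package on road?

The polymerization initiator has self-accelerating decomposition temperature 42.3 °C, which is ≤ 75 °C, so it is Class 4.1 (Self-Reactive).
With self-accelerating decomposition temperature 62 °C (≤ 75 °C), the organic peroxide kit falls in Class 4.1.
Class 4.1 net quantity: (two 10 kg packs = 20 kg) + 12.88 kg = 32.88 kg.
32.88 kg exceeds the road limit of 25 kg for Class 4.1.

No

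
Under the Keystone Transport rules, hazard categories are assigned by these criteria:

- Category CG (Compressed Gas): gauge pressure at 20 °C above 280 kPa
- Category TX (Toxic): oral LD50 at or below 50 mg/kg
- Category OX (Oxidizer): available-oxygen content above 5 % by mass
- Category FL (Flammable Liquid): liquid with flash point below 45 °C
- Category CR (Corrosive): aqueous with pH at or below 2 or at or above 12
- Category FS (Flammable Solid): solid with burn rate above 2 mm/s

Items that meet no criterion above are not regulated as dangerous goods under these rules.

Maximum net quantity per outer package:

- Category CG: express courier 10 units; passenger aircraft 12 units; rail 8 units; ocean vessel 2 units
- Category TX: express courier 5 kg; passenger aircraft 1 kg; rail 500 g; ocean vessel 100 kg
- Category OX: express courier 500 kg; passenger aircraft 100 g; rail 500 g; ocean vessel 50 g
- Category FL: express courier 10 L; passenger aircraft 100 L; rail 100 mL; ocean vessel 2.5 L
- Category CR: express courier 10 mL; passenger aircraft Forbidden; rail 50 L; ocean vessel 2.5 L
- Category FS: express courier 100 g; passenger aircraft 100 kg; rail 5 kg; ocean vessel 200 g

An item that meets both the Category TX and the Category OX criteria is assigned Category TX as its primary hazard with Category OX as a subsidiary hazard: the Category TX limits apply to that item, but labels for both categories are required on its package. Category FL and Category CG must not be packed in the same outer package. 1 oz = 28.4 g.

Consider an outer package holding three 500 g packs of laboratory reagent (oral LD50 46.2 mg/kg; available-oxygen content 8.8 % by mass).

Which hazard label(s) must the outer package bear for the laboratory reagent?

Oral LD50 46.2 mg/kg meets the Category TX criterion (Toxic), so the laboratory reagent is Category TX.
Available-oxygen content 8.8 % by mass meets the Category OX criterion (Oxidizer), so the laboratory reagent is Category OX.
By the precedence rule Category TX is primary and Category OX is subsidiary, and that rule requires both labels on the package.

Category OX and TX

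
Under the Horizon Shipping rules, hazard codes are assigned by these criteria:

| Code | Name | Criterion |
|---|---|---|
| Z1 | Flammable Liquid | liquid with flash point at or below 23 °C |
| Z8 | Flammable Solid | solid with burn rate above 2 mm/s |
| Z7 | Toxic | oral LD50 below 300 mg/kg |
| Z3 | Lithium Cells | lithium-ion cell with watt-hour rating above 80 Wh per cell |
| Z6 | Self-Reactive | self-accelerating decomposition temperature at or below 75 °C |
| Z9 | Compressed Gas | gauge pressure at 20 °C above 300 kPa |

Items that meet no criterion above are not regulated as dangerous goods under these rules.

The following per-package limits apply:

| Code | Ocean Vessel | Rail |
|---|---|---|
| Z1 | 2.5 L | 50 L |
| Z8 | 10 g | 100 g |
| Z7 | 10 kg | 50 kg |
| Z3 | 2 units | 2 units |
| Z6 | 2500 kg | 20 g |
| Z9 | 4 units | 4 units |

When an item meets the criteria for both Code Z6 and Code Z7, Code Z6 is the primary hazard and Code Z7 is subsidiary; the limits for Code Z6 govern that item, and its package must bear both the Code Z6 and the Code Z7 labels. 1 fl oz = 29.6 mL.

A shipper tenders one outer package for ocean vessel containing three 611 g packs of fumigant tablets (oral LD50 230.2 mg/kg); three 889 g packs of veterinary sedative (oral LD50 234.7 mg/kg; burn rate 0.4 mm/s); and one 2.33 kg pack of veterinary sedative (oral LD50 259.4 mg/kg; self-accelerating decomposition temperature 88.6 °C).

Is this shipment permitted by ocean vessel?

Yes

The fumigant tablets have oral LD50 230.2 mg/kg, which is < 300 mg/kg, so they are Code Z7 (Toxic).
Veterinary sedative: oral LD50 234.7 mg/kg < 300 mg/kg → Code Z7 (Toxic).
The veterinary sedative has oral LD50 259.4 mg/kg, which is < 300 mg/kg, so it is Code Z7 (Toxic).
Code Z7 net quantity: (three 611 g packs = 1.833 kg) + (three 889 g packs = 2.667 kg) + 2.33 kg = 6.83 kg.
6.83 kg is within the ocean vessel limit of 10 kg for Code Z7.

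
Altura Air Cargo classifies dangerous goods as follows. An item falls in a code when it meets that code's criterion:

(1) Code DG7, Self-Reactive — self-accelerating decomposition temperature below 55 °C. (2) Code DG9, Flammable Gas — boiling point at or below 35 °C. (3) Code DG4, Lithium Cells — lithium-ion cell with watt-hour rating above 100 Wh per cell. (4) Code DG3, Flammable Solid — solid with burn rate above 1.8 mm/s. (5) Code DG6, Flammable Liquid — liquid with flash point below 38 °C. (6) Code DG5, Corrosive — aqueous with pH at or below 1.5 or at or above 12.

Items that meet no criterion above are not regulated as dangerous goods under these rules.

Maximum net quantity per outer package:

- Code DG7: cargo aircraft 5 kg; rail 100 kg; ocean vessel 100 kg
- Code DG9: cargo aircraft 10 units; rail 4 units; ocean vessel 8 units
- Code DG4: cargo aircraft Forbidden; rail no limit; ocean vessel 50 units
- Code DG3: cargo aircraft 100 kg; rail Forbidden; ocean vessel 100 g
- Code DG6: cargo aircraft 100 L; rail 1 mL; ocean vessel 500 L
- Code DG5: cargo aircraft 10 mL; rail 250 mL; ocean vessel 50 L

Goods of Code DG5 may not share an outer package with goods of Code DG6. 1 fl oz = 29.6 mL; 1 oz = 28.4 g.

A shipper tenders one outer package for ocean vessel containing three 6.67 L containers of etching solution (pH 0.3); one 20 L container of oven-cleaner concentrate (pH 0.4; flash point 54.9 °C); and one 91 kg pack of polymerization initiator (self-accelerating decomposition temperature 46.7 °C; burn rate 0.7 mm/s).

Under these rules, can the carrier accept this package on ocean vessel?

Yes

With pH 0.3 (≤ 1.5), the etching solution falls in Code DG5.
With pH 0.4 (≤ 1.5), the oven-cleaner concentrate falls in Code DG5.
The polymerization initiator has self-accelerating decomposition temperature 46.7 °C, which is < 55 °C, so it is Code DG7 (Self-Reactive).
Code DG5 net quantity: (three 6.67 L containers = 20.01 L) + 20 L = 40.01 L.
That is within the Code DG5 ocean vessel limit of 50 L.
Code DG7 quantity: 91 kg.
91 kg is within the ocean vessel limit of 100 kg for Code DG7.
The segregation rule (Code DG5 with Code DG6) does not apply to Code DG5 with Code DG7.
Every hazard code is within its ocean vessel limit and no segregation rule is violated.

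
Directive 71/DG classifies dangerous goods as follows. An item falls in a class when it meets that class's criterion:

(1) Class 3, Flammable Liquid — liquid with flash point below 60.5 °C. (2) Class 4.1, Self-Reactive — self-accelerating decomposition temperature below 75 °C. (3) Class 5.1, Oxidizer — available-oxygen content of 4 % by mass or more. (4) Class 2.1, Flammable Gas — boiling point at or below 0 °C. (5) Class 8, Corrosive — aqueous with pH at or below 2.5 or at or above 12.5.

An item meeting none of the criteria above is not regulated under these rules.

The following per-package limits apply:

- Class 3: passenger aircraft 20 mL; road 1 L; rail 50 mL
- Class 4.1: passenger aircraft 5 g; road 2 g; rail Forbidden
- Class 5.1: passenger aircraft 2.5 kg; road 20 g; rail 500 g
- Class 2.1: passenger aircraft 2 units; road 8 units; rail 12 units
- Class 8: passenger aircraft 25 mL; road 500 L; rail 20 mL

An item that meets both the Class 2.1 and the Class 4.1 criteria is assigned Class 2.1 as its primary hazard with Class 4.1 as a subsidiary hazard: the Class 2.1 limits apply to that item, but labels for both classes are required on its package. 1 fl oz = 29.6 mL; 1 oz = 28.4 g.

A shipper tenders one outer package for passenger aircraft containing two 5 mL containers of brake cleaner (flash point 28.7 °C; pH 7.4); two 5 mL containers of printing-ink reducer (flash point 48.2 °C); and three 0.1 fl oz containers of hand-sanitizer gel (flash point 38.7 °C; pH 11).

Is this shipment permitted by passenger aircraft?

Brake cleaner: flash point 28.7 °C < 60.5 °C → Class 3 (Flammable Liquid).
Flash point 48.2 °C meets the Class 3 criterion (Flammable Liquid), so the printing-ink reducer is Class 3.
The hand-sanitizer gel has flash point 38.7 °C, which is < 60.5 °C, so it is Class 3 (Flammable Liquid).
Class 3 net quantity: (two 5 mL containers = 10 mL) + (two 5 mL containers = 10 mL) + (three 0.1 fl oz containers = 8.88 mL) = 28.88 mL.
28.88 mL exceeds the passenger aircraft limit of 20 mL for Class 3.

No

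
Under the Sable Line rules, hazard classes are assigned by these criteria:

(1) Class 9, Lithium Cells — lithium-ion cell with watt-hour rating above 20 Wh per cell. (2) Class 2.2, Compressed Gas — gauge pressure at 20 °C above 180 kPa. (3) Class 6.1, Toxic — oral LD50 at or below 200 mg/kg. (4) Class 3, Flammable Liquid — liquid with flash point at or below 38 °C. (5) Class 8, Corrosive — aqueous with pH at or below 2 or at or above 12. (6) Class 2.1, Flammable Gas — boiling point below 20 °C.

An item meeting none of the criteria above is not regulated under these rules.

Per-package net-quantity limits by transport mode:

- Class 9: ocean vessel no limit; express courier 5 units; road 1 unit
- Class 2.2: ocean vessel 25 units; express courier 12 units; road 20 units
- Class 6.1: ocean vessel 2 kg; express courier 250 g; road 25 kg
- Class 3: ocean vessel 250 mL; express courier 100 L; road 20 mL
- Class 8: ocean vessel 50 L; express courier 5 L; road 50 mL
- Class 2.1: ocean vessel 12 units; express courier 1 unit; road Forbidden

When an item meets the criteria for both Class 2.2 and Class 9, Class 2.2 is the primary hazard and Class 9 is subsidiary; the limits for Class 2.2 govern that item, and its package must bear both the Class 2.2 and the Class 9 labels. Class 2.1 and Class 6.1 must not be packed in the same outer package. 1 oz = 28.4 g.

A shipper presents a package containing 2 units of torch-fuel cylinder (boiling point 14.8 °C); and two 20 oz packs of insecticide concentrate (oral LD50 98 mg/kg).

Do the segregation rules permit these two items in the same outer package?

Torch-fuel cylinder: boiling point 14.8 °C < 20 °C → Class 2.1 (Flammable Gas).
With oral LD50 98 mg/kg (≤ 200 mg/kg), the insecticide concentrate falls in Class 6.1.
Class 2.1 and Class 6.1 may not share an outer package.

No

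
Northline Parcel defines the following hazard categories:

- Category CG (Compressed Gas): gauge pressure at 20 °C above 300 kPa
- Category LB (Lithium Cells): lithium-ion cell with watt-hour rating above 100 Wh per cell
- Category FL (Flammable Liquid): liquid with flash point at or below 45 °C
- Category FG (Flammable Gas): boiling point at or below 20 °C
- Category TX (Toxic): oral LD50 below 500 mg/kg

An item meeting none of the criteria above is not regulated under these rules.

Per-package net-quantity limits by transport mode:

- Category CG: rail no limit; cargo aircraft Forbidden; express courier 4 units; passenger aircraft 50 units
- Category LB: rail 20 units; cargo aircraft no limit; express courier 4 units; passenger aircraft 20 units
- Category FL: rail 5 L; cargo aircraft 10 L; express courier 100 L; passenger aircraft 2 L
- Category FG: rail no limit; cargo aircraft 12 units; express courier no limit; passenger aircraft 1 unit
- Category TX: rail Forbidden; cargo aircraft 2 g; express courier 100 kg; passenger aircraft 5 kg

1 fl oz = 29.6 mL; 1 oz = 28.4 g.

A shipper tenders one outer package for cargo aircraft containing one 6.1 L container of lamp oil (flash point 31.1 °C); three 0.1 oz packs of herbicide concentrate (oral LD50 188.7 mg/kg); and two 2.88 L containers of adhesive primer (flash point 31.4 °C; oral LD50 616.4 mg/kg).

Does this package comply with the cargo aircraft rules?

Flash point 31.1 °C meets the Category FL criterion (Flammable Liquid), so the lamp oil is Category FL.
The herbicide concentrate has oral LD50 188.7 mg/kg, which is < 500 mg/kg, so it is Category TX (Toxic).
Flash point 31.4 °C meets the Category FL criterion (Flammable Liquid), so the adhesive primer is Category FL.
Total Category FL: 6.1 L + (two 2.88 L containers = 5.76 L) = 11.86 L.
11.86 L exceeds the cargo aircraft limit of 10 L for Category FL.
Category TX quantity: three 0.1 oz packs = 8.52 g.
8.52 g exceeds the cargo aircraft limit of 2 g for Category TX.

No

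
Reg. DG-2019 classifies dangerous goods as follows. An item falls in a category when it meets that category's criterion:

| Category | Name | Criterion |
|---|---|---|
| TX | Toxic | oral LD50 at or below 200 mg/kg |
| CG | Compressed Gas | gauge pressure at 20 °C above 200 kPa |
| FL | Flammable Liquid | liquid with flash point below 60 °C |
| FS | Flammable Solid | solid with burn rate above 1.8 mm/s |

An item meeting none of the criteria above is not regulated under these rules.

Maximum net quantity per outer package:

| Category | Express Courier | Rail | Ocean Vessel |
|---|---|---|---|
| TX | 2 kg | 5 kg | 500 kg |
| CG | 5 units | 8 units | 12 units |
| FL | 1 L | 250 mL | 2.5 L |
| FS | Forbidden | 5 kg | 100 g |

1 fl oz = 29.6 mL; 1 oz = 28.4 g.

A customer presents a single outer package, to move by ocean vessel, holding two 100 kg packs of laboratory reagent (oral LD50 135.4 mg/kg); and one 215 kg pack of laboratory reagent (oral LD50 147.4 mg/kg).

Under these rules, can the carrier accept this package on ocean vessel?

Yes

The laboratory reagent has oral LD50 135.4 mg/kg, which is ≤ 200 mg/kg, so it is Category TX (Toxic).
Oral LD50 147.4 mg/kg meets the Category TX criterion (Toxic), so the laboratory reagent is Category TX.
Category TX net quantity: (two 100 kg packs = 200 kg) + 215 kg = 415 kg.
415 kg ≤ 500 kg (ocean vessel limit, Category TX) — within limit.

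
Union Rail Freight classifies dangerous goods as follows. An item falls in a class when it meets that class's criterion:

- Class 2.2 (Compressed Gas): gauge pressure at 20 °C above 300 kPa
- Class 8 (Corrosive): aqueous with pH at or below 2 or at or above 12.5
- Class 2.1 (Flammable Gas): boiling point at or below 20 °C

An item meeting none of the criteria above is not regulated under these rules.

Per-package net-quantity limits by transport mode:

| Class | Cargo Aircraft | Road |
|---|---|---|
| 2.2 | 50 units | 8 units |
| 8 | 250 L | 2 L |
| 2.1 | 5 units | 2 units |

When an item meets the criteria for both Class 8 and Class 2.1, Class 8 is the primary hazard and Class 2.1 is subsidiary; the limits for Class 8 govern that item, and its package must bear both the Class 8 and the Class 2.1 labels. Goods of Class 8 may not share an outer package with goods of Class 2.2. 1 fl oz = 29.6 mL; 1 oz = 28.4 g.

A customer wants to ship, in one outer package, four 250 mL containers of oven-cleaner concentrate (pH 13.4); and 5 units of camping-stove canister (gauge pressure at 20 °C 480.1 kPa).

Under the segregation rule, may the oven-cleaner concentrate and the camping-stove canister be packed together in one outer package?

With pH 13.4 (≥ 12.5), the oven-cleaner concentrate falls in Class 8.
The camping-stove canister has gauge pressure at 20 °C 480.1 kPa, which is > 300 kPa, so it is Class 2.2 (Compressed Gas).
Class 8 and Class 2.2 may not share an outer package.

No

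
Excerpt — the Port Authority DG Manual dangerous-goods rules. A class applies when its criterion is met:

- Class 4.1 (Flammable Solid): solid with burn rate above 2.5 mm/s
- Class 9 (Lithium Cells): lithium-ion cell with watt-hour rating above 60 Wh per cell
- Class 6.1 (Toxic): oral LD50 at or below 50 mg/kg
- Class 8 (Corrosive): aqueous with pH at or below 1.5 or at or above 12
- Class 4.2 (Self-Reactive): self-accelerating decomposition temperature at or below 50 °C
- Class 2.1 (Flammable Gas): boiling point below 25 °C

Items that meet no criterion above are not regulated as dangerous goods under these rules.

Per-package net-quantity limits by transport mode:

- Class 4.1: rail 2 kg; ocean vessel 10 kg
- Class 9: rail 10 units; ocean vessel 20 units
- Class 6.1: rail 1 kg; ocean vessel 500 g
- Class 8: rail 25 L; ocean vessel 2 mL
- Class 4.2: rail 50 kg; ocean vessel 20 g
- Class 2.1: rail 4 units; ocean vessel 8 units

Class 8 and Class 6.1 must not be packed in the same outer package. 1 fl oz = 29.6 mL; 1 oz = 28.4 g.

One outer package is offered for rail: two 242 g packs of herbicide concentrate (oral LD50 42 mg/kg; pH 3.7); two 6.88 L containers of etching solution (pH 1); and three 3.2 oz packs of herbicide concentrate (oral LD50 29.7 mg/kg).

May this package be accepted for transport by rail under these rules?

With oral LD50 42 mg/kg (≤ 50 mg/kg), the herbicide concentrate falls in Class 6.1.
With pH 1 (≤ 1.5), the etching solution falls in Class 8.
Herbicide concentrate: oral LD50 29.7 mg/kg ≤ 50 mg/kg → Class 6.1 (Toxic).
Class 8 quantity: two 6.88 L containers = 13.76 L.
13.76 L ≤ 25 L (rail limit, Class 8) — within limit.
Class 6.1 net quantity: (two 242 g packs = 484 g) + (three 3.2 oz packs = 272.64 g) = 756.64 g.
756.64 g ≤ 1 kg (rail limit, Class 6.1) — within limit.
Class 8 and Class 6.1 may not share an outer package.

No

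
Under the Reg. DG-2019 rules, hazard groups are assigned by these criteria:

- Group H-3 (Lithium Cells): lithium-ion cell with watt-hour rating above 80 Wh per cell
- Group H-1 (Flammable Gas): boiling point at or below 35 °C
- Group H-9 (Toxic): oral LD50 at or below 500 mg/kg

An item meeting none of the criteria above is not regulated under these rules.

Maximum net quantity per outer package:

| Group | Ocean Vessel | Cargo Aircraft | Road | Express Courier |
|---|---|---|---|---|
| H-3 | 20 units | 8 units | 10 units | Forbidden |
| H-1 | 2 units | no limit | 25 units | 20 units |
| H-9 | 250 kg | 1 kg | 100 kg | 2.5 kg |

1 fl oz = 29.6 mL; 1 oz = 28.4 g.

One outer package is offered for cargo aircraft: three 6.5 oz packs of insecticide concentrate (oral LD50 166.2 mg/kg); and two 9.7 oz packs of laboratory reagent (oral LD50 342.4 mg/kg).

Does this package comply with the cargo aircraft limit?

Insecticide concentrate: oral LD50 166.2 mg/kg ≤ 500 mg/kg → Group H-9 (Toxic).
Oral LD50 342.4 mg/kg meets the Group H-9 criterion (Toxic), so the laboratory reagent is Group H-9.
Total Group H-9: (three 6.5 oz packs = 553.8 g) + (two 9.7 oz packs = 550.96 g) = 1104.76 g.
1104.76 g > 1 kg (cargo aircraft limit, Group H-9) — over the limit.

No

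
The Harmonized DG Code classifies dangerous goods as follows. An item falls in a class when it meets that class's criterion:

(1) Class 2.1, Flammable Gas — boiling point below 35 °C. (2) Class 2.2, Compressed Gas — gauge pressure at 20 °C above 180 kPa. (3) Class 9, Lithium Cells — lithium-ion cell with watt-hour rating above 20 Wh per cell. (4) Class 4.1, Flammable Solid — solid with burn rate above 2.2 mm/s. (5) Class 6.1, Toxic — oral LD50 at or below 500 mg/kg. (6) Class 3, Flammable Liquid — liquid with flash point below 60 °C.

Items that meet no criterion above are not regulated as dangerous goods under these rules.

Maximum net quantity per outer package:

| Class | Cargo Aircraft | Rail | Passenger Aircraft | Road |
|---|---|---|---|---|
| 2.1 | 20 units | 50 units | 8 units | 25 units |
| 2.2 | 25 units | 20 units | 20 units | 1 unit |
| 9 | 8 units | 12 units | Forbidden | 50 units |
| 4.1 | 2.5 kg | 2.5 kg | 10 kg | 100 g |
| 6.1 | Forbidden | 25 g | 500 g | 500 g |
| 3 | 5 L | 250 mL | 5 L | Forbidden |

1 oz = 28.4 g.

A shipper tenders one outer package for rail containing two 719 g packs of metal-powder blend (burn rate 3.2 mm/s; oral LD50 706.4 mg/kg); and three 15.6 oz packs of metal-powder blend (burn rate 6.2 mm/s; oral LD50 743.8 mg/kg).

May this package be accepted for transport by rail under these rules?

No

With burn rate 3.2 mm/s (> 2.2 mm/s), the metal-powder blend falls in Class 4.1.
Metal-powder blend: burn rate 6.2 mm/s > 2.2 mm/s → Class 4.1 (Flammable Solid).
Total Class 4.1: (two 719 g packs = 1.438 kg) + (three 15.6 oz packs = 1329.12 g) = 2767.12 g.
That exceeds the Class 4.1 rail limit of 2.5 kg.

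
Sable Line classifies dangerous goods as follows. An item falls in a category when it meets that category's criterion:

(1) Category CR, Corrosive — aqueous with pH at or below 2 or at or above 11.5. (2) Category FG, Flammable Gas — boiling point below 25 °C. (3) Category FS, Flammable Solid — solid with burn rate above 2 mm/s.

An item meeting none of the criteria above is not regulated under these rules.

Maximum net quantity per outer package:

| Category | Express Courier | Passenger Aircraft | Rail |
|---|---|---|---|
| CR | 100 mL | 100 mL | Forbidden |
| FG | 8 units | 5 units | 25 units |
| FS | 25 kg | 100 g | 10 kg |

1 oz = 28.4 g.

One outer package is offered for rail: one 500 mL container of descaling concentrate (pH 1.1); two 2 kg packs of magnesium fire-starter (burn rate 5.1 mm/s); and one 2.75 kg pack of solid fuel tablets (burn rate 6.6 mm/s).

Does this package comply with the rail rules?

No

With pH 1.1 (≤ 2), the descaling concentrate falls in Category CR.
The magnesium fire-starter has burn rate 5.1 mm/s, which is > 2 mm/s, so it is Category FS (Flammable Solid).
With burn rate 6.6 mm/s (> 2 mm/s), the solid fuel tablets fall in Category FS.
Category FS net quantity: (two 2 kg packs = 4 kg) + 2.75 kg = 6.75 kg.
6.75 kg ≤ 10 kg (rail limit, Category FS) — within limit.
Category CR quantity: 500 mL.
Category CR is Forbidden by rail.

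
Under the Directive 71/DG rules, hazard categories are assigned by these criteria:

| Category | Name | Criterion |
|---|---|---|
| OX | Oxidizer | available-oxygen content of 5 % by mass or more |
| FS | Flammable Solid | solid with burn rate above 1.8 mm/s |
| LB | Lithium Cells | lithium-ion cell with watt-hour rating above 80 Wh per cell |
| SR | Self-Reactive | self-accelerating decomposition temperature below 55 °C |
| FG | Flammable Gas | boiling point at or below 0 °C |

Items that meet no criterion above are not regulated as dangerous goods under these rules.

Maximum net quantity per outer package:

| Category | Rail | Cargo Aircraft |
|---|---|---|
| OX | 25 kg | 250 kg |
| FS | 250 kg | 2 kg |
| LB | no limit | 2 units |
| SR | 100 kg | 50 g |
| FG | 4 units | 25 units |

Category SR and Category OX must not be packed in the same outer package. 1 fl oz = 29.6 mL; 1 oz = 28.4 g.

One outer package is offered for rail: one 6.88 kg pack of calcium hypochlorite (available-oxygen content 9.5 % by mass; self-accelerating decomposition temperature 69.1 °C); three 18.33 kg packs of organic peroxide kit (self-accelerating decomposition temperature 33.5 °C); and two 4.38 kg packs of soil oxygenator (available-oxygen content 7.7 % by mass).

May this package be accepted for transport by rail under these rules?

No

Calcium hypochlorite: available-oxygen content 9.5 % by mass ≥ 5 % by mass → Category OX (Oxidizer).
Self-accelerating decomposition temperature 33.5 °C meets the Category SR criterion (Self-Reactive), so the organic peroxide kit is Category SR.
Soil oxygenator: available-oxygen content 7.7 % by mass ≥ 5 % by mass → Category OX (Oxidizer).
Category SR quantity: three 18.33 kg packs = 54.99 kg.
54.99 kg ≤ 100 kg (rail limit, Category SR) — within limit.
Category OX net quantity: 6.88 kg + (two 4.38 kg packs = 8.76 kg) = 15.64 kg.
That is within the Category OX rail limit of 25 kg.
Category SR and Category OX may not share an outer package.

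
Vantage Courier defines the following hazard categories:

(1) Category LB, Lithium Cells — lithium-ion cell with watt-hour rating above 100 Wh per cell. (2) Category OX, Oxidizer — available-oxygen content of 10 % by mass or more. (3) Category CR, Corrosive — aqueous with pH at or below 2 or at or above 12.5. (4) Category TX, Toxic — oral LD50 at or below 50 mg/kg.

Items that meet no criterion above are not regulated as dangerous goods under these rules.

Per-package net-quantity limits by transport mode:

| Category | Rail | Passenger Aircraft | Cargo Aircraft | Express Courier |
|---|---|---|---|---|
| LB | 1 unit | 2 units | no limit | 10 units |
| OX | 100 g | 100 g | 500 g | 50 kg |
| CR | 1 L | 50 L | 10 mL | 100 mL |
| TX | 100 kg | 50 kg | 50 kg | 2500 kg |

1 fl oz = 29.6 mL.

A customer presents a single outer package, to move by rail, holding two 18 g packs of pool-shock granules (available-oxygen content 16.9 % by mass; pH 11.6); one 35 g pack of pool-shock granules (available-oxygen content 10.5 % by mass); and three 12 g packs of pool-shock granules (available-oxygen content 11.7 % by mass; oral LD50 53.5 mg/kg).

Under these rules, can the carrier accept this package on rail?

No

Available-oxygen content 16.9 % by mass meets the Category OX criterion (Oxidizer), so the pool-shock granules are Category OX.
With available-oxygen content 10.5 % by mass (≥ 10 % by mass), the pool-shock granules fall in Category OX.
Pool-shock granules: available-oxygen content 11.7 % by mass ≥ 10 % by mass → Category OX (Oxidizer).
Total Category OX: (two 18 g packs = 36 g) + 35 g + (three 12 g packs = 36 g) = 107 g.
107 g > 100 g (rail limit, Category OX) — over the limit.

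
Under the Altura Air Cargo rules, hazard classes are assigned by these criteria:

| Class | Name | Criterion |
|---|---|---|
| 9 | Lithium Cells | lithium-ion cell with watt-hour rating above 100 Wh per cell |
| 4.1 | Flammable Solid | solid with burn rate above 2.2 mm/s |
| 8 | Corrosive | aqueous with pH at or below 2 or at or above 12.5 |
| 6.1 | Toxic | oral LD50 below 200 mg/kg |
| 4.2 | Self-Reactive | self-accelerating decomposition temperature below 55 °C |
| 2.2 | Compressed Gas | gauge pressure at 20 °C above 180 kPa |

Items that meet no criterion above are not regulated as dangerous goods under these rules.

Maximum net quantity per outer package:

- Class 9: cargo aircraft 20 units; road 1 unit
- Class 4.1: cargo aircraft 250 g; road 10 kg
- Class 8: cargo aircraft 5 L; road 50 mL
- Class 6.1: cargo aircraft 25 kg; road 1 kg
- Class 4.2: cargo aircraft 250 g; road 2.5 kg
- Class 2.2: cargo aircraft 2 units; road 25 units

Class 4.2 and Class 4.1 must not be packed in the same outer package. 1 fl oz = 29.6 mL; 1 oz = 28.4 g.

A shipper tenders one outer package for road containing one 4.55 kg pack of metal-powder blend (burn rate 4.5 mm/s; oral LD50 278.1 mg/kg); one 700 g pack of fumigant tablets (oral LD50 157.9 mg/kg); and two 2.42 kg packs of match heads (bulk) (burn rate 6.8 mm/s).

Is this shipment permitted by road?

Burn rate 4.5 mm/s meets the Class 4.1 criterion (Flammable Solid), so the metal-powder blend is Class 4.1.
With oral LD50 157.9 mg/kg (< 200 mg/kg), the fumigant tablets fall in Class 6.1.
With burn rate 6.8 mm/s (> 2.2 mm/s), the match heads (bulk) fall in Class 4.1.
Total Class 4.1: 4.55 kg + (two 2.42 kg packs = 4.84 kg) = 9.39 kg.
That is within the Class 4.1 road limit of 10 kg.
Class 6.1 quantity: 700 g.
That is within the Class 6.1 road limit of 1 kg.
The segregation rule (Class 4.2 with Class 4.1) does not apply to Class 4.1 with Class 6.1.
Every hazard class is within its road limit and no segregation rule is violated.

Yes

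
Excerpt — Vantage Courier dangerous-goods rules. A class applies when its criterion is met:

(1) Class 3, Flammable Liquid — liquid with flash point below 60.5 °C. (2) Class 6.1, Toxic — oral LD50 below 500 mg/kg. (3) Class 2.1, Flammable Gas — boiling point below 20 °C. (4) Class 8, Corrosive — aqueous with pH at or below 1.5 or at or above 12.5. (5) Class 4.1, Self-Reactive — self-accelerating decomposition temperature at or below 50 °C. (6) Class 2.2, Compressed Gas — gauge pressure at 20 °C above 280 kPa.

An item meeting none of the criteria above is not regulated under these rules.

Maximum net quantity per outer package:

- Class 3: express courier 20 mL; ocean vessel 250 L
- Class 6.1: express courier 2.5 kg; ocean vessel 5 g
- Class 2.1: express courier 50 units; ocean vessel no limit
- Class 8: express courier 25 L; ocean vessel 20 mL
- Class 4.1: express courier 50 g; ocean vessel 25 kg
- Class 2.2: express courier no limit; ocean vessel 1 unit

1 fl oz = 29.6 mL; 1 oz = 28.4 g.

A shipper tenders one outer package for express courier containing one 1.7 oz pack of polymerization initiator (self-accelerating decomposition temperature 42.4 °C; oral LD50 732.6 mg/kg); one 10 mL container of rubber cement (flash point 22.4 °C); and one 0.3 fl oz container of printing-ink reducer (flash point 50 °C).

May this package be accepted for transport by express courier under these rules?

Self-accelerating decomposition temperature 42.4 °C meets the Class 4.1 criterion (Self-Reactive), so the polymerization initiator is Class 4.1.
With flash point 22.4 °C (< 60.5 °C), the rubber cement falls in Class 3.
Printing-ink reducer: flash point 50 °C < 60.5 °C → Class 3 (Flammable Liquid).
Total Class 3: 10 mL + (one 0.3 fl oz container = 8.88 mL) = 18.88 mL.
18.88 mL is within the express courier limit of 20 mL for Class 3.
Class 4.1 quantity: one 1.7 oz pack = 48.28 g.
48.28 g ≤ 50 g (express courier limit, Class 4.1) — within limit.
Every hazard class is within its express courier limit and no segregation rule is violated.

Yes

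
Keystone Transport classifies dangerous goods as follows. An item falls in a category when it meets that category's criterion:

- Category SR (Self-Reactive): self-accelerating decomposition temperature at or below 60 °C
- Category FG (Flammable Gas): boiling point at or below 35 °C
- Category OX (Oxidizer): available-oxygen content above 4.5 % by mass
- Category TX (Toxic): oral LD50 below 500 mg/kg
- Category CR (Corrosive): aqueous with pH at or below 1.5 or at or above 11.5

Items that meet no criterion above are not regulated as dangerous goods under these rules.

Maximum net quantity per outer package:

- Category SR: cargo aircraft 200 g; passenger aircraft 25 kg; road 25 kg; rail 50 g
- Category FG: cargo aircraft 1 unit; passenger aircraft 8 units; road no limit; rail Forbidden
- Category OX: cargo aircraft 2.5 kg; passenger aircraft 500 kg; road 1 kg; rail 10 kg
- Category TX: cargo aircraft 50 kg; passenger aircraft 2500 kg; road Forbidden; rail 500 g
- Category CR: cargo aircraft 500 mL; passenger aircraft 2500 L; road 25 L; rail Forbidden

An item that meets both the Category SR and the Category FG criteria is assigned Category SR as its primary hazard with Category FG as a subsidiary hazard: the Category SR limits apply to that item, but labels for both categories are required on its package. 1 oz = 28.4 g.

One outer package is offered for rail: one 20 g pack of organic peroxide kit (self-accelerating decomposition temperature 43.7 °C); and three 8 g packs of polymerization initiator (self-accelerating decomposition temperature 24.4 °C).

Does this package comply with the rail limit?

Yes

With self-accelerating decomposition temperature 43.7 °C (≤ 60 °C), the organic peroxide kit falls in Category SR.
With self-accelerating decomposition temperature 24.4 °C (≤ 60 °C), the polymerization initiator falls in Category SR.
Total Category SR: 20 g + (three 8 g packs = 24 g) = 44 g.
That is within the Category SR rail limit of 50 g.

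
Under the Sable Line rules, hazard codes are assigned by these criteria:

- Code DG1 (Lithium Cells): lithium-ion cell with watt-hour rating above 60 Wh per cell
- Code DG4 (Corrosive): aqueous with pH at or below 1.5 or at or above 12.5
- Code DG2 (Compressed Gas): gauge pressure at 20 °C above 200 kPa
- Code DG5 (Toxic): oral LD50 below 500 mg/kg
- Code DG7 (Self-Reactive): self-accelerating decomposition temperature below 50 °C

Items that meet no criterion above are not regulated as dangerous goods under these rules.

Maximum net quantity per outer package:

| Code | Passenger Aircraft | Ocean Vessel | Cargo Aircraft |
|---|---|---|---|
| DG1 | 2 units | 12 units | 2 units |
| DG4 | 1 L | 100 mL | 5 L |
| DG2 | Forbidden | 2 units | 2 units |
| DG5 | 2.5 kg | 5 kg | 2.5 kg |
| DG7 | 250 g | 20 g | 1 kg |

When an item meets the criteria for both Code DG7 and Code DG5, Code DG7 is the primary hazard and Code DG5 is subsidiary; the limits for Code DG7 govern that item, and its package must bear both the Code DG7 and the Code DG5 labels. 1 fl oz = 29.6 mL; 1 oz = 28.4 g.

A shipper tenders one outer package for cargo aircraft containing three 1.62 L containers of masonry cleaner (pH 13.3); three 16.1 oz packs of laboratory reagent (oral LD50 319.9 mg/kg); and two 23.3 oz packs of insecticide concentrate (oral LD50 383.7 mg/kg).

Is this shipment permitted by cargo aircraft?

Masonry cleaner: pH 13.3 ≥ 12.5 → Code DG4 (Corrosive).
Oral LD50 319.9 mg/kg meets the Code DG5 criterion (Toxic), so the laboratory reagent is Code DG5.
Insecticide concentrate: oral LD50 383.7 mg/kg < 500 mg/kg → Code DG5 (Toxic).
Total Code DG5: (three 16.1 oz packs = 1371.72 g) + (two 23.3 oz packs = 1323.44 g) = 2695.16 g.
That exceeds the Code DG5 cargo aircraft limit of 2.5 kg.
Code DG4 quantity: three 1.62 L containers = 4.86 L.
4.86 L is within the cargo aircraft limit of 5 L for Code DG4.

No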